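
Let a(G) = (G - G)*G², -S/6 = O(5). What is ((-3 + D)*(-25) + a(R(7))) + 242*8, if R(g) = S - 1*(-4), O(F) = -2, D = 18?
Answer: 1561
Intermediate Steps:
S = 12 (S = -6*(-2) = 12)
R(g) = 16 (R(g) = 12 - 1*(-4) = 12 + 4 = 16)
a(G) = 0 (a(G) = 0*G² = 0)
((-3 + D)*(-25) + a(R(7))) + 242*8 = ((-3 + 18)*(-25) + 0) + 242*8 = (15*(-25) + 0) + 1936 = (-375 + 0) + 1936 = -375 + 1936 = 1561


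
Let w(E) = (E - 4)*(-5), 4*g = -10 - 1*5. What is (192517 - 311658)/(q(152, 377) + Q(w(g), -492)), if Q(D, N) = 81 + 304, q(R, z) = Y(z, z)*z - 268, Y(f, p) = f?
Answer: -119141/142246 ≈ -0.83757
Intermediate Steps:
g = -15/4 (g = (-10 - 1*5)/4 = (-10 - 5)/4 = (¼)*(-15) = -15/4 ≈ -3.7500)
w(E) = 20 - 5*E (w(E) = (-4 + E)*(-5) = 20 - 5*E)
q(R, z) = -268 + z² (q(R, z) = z*z - 268 = z² - 268 = -268 + z²)
Q(D, N) = 385
(192517 - 311658)/(q(152, 377) + Q(w(g), -492)) = (192517 - 311658)/((-268 + 377²) + 385) = -119141/((-268 + 142129) + 385) = -119141/(141861 + 385) = -119141/142246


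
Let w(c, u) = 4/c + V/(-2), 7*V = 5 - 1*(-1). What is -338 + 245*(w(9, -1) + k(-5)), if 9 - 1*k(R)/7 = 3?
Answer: 89603/9 ≈ 9955.9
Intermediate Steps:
V = 6/7 (V = (5 - 1*(-1))/7 = (5 + 1)/7 = (⅐)*6 = 6/7 ≈ 0.85714)
k(R) = 42 (k(R) = 63 - 7*3 = 63 - 21 = 42)
w(c, u) = -3/7 + 4/c (w(c, u) = 4/c + (6/7)/(-2) = 4/c + (6/7)*(-½) = 4/c - 3/7 = -3/7 + 4/c)
-338 + 245*(w(9, -1) + k(-5)) = -338 + 245*((-3/7 + 4/9) + 42) = -338 + 245*(1/63 + 42) = -338 + 245*(2647/63) = -338 + 92645/9 = 89603/9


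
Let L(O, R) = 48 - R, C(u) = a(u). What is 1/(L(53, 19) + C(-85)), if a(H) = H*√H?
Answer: 29/614966 + 85*I*√85/614966 ≈ 4.7157e-5 + 0.0012743*I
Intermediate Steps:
a(H) = H^(3/2)
C(u) = u^(3/2)
1/(L(53, 19) + C(-85)) = 1/((48 - 1*19) + (-85)^(3/2)) = 1/((48 - 19) - 85*I*√85) = 1/(29 - 85*I*√85)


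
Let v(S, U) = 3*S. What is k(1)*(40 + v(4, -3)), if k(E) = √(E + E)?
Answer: 52*√2 ≈ 73.539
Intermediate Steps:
k(E) = √2*√E (k(E) = √(2*E) = √2*√E)
k(1)*(40 + v(4, -3)) = (√2*√1)*(40 + 3*4) = (√2*1)*(40 + 12) = √2*52 = 52*√2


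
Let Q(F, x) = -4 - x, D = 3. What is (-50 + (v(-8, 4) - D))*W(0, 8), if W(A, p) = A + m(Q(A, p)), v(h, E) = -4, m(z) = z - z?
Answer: 0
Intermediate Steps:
m(z) = 0
W(A, p) = A (W(A, p) = A + 0 = A)
(-50 + (v(-8, 4) - D))*W(0, 8) = (-50 + (-4 - 1*3))*0 = (-50 + (-4 - 3))*0 = (-50 - 7)*0 = -57*0 = 0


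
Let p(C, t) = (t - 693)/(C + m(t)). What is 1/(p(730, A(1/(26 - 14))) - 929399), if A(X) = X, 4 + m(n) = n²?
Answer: -20909/19432823647 ≈ -1.0760e-6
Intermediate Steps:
m(n) = -4 + n²
p(C, t) = (-693 + t)/(-4 + C + t²) (p(C, t) = (t - 693)/(C + (-4 + t²)) = (-693 + t)/(-4 + C + t²))
1/(p(730, A(1/(26 - 14))) - 929399) = 1/((-693 + 1/(26 - 14))/(-4 + 730 + (1/(26 - 14))²) - 929399) = 1/((-693 + 1/12)/(-4 + 730 + (1/12)²) - 929399) = 1/(-8315/12/(-4 + 730 + 1/144) - 929399) = 1/(-8315/12/(104545/144) - 929399) = 1/((144/104545)*(-8315/12) - 929399) = 1/(-19956/20909 - 929399) = 1/(-19432823647/20909) = -20909/19432823647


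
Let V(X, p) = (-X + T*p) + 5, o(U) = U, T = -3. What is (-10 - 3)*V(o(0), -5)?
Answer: -260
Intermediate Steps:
V(X, p) = 5 - X - 3*p (V(X, p) = (-X - 3*p) + 5 = 5 - X - 3*p)
(-10 - 3)*V(o(0), -5) = (-10 - 3)*(5 - 1*0 - 3*(-5)) = -13*(5 + 0 + 15) = -13*20 = -260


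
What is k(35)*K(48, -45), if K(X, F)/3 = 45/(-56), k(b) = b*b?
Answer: -23625/8 ≈ -2953.1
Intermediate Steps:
k(b) = b²
K(X, F) = -135/56 (K(X, F) = 3*(45/(-56)) = 3*(45*(-1/56)) = 3*(-45/56) = -135/56)
k(35)*K(48, -45) = 35²*(-135/56) = 1225*(-135/56) = -23625/8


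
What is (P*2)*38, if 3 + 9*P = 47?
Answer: 3344/9 ≈ 371.56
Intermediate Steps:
P = 44/9 (P = -1/3 + (1/9)*47 = -1/3 + 47/9 = 44/9 ≈ 4.8889)
(P*2)*38 = ((44/9)*2)*38 = (88/9)*38 = 3344/9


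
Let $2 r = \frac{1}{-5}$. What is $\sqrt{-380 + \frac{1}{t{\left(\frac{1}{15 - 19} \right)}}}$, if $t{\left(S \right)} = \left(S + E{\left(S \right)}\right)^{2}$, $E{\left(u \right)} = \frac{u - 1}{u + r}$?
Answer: $\frac{2 i \sqrt{821459}}{93} \approx 19.491 i$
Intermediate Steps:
$r = - \frac{1}{10}$ ($r = \frac{1}{2 \left(-5\right)} = \frac{1}{2} \left(- \frac{1}{5}\right) = - \frac{1}{10} \approx -0.1$)
$E{\left(u \right)} = \frac{-1 + u}{- \frac{1}{10} + u}$ ($E{\left(u \right)} = \frac{u - 1}{u - \frac{1}{10}} = \frac{-1 + u}{- \frac{1}{10} + u}$)
$t{\left(S \right)} = \left(S + \frac{10 \left(-1 + S\right)}{-1 + 10 S}\right)^{2}$
$\sqrt{-380 + \frac{1}{t{\left(\frac{1}{15 - 19} \right)}}} = \sqrt{-380 + \frac{1}{\frac{1}{\left(-1 + \frac{10}{15 - 19}\right)^{2}} \left(-10 + \frac{9}{15 - 19} + 10 \left(\frac{1}{15 - 19}\right)^{2}\right)^{2}}} = \sqrt{-380 + \frac{1}{\frac{1}{\left(-1 + \frac{10}{-4}\right)^{2}} \left(-10 + \frac{9}{-4} + 10 \left(\frac{1}{-4}\right)^{2}\right)^{2}}} = \sqrt{-380 + \frac{1}{\frac{1}{\left(-1 + 10 \left(- \frac{1}{4}\right)\right)^{2}} \left(-10 + 9 \left(- \frac{1}{4}\right) + 10 \left(- \frac{1}{4}\right)^{2}\right)^{2}}} = \sqrt{-380 + \frac{1}{\frac{1}{\left(-1 - \frac{5}{2}\right)^{2}} \left(-10 - \frac{9}{4} + 10 \cdot \frac{1}{16}\right)^{2}}} = \sqrt{-380 + \frac{1}{\frac{1}{\frac{49}{4}} \left(-10 - \frac{9}{4} + \frac{5}{8}\right)^{2}}} = \sqrt{-380 + \frac{1}{\frac{4}{49} \left(- \frac{93}{8}\right)^{2}}} = \sqrt{-380 + \frac{1}{\frac{4}{49} \cdot \frac{8649}{64}}} = \sqrt{-380 + \frac{1}{\frac{8649}{784}}} = \sqrt{-380 + \frac{784}{8649}} = \sqrt{- \frac{3285836}{8649}} = \frac{2 i \sqrt{821459}}{93}$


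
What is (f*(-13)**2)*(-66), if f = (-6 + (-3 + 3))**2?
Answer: -401544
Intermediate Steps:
f = 36 (f = (-6 + 0)**2 = (-6)**2 = 36)
(f*(-13)**2)*(-66) = (36*(-13)**2)*(-66) = (36*169)*(-66) = 6084*(-66) = -401544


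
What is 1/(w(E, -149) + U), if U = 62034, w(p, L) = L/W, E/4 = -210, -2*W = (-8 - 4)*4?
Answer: 24/1488667 ≈ 1.6122e-5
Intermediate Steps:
W = 24 (W = -(-8 - 4)*4/2 = -(-6)*4 = -1/2*(-48) = 24)
E = -840 (E = 4*(-210) = -840)
w(p, L) = L/24
1/(w(E, -149) + U) = 1/((1/24)*(-149) + 62034) = 1/(-149/24 + 62034) = 1/(1488667/24) = 24/1488667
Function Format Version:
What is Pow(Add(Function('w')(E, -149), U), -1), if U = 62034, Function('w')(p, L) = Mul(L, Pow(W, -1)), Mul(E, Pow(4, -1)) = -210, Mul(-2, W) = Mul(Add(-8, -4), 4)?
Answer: Rational(24, 1488667) ≈ 1.6122e-5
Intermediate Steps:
W = 24 (W = Mul(Rational(-1, 2), Mul(Add(-8, -4), 4)) = Mul(Rational(-1, 2), Mul(-12, 4)) = Mul(Rational(-1, 2), -48) = 24)
E = -840 (E = Mul(4, -210) = -840)
Function('w')(p, L) = Mul(Rational(1, 24), L) (Function('w')(p, L) = Mul(L, Pow(24, -1)) = Mul(L, Rational(1, 24)) = Mul(Rational(1, 24), L))
Pow(Add(Function('w')(E, -149), U), -1) = Pow(Add(Mul(Rational(1, 24), -149), 62034), -1) = Pow(Add(Rational(-149, 24), 62034), -1) = Pow(Rational(1488667, 24), -1) = Rational(24, 1488667)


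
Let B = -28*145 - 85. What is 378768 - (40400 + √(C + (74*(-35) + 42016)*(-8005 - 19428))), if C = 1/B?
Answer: 338368 - I*√18582540621238595/4145 ≈ 3.3837e+5 - 32887.0*I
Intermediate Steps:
B = -4145 (B = -4060 - 85 = -4145)
C = -1/4145 (C = 1/(-4145) = -1/4145 ≈ -0.00024125)
378768 - (40400 + √(C + (74*(-35) + 42016)*(-8005 - 19428))) = 378768 - (40400 + √(-1/4145 + (74*(-35) + 42016)*(-8005 - 19428))) = 378768 - (40400 + √(-1/4145 + (-2590 + 42016)*(-27433))) = 378768 - (40400 + √(-1/4145 + 39426*(-27433))) = 378768 - (40400 + √(-1/4145 - 1081573458)) = 378768 - (40400 + √(-4483121983411/4145)) = 378768 - (40400 + I*√18582540621238595/4145) = 378768 + (-40400 - I*√18582540621238595/4145) = 338368 - I*√18582540621238595/4145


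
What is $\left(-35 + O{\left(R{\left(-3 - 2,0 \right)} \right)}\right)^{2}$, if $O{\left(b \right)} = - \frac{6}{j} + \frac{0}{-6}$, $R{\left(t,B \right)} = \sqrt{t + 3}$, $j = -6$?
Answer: $1156$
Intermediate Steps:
$R{\left(t,B \right)} = \sqrt{3 + t}$
$O{\left(b \right)} = 1$ ($O{\left(b \right)} = - \frac{6}{-6} + \frac{0}{-6} = \left(-6\right) \left(- \frac{1}{6}\right) + 0 \left(- \frac{1}{6}\right) = 1 + 0 = 1$)
$\left(-35 + O{\left(R{\left(-3 - 2,0 \right)} \right)}\right)^{2} = \left(-35 + 1\right)^{2} = \left(-34\right)^{2} = 1156$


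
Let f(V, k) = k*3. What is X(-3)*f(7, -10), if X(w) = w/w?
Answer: -30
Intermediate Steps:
f(V, k) = 3*k
X(w) = 1
X(-3)*f(7, -10) = 1*(3*(-10)) = 1*(-30) = -30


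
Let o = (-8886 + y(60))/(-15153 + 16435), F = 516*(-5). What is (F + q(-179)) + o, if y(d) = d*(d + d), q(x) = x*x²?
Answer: -3678006922/641 ≈ -5.7379e+6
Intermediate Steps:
q(x) = x³
F = -2580
y(d) = 2*d² (y(d) = d*(2*d) = 2*d²)
o = -843/641 (o = (-8886 + 2*60²)/(-15153 + 16435) = (-8886 + 2*3600)/1282 = (-8886 + 7200)*(1/1282) = -1686*1/1282 = -843/641 ≈ -1.3151)
(F + q(-179)) + o = (-2580 + (-179)³) - 843/641 = (-2580 - 5735339) - 843/641 = -5737919 - 843/641 = -3678006922/641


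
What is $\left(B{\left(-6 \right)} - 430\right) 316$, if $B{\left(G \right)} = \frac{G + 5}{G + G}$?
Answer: $- \frac{407561}{3} \approx -1.3585 \cdot 10^{5}$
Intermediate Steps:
$B{\left(G \right)} = \frac{5 + G}{2 G}$
$\left(B{\left(-6 \right)} - 430\right) 316 = \left(\frac{5 - 6}{2 \left(-6\right)} - 430\right) 316 = \left(\frac{1}{2} \left(- \frac{1}{6}\right) \left(-1\right) - 430\right) 316 = \left(\frac{1}{12} - 430\right) 316 = \left(- \frac{5159}{12}\right) 316 = - \frac{407561}{3}$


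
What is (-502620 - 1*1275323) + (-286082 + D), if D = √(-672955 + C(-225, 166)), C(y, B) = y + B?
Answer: -2064025 + I*√673014 ≈ -2.064e+6 + 820.37*I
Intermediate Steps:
C(y, B) = B + y
D = I*√673014 (D = √(-672955 + (166 - 225)) = √(-672955 - 59) = √(-673014) = I*√673014 ≈ 820.37*I)
(-502620 - 1*1275323) + (-286082 + D) = (-502620 - 1*1275323) + (-286082 + I*√673014) = (-502620 - 1275323) + (-286082 + I*√673014) = -1777943 + (-286082 + I*√673014) = -2064025 + I*√673014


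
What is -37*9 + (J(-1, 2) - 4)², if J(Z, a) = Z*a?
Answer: -297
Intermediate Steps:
-37*9 + (J(-1, 2) - 4)² = -37*9 + (-1*2 - 4)² = -333 + (-2 - 4)² = -333 + (-6)² = -333 + 36 = -297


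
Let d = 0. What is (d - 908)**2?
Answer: 824464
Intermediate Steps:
(d - 908)**2 = (0 - 908)**2 = (-908)**2 = 824464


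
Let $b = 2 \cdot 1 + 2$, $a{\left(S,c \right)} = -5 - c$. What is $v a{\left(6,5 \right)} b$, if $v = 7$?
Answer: $-280$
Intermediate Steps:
$b = 4$ ($b = 2 + 2 = 4$)
$v a{\left(6,5 \right)} b = 7 \left(-5 - 5\right) 4 = 7 \left(-10\right) 4 = \left(-70\right) 4 = -280$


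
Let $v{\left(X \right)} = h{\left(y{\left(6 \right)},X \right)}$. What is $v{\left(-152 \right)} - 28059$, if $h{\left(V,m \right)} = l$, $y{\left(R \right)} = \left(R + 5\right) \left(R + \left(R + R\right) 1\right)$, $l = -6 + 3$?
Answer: $-28062$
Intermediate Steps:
$l = -3$
$y{\left(R \right)} = 3 R \left(5 + R\right)$ ($y{\left(R \right)} = \left(5 + R\right) \left(R + 2 R 1\right) = \left(5 + R\right) \left(R + 2 R\right) = \left(5 + R\right) 3 R = 3 R \left(5 + R\right)$)
$h{\left(V,m \right)} = -3$
$v{\left(X \right)} = -3$
$v{\left(-152 \right)} - 28059 = -3 - 28059 = -28062$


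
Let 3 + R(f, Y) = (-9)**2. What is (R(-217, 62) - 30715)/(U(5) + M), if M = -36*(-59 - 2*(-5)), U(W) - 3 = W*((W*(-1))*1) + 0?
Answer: -30637/1742 ≈ -17.587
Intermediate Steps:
R(f, Y) = 78 (R(f, Y) = -3 + (-9)**2 = -3 + 81 = 78)
U(W) = 3 - W**2 (U(W) = 3 + (W*((W*(-1))*1) + 0) = 3 + (W*(-W*1) + 0) = 3 + (W*(-W) + 0) = 3 + (-W**2 + 0) = 3 - W**2)
M = 1764 (M = -36*(-59 + 10) = -36*(-49) = 1764)
(R(-217, 62) - 30715)/(U(5) + M) = (78 - 30715)/((3 - 1*5**2) + 1764) = -30637/((3 - 1*25) + 1764) = -30637/((3 - 25) + 1764) = -30637/(-22 + 1764) = -30637/1742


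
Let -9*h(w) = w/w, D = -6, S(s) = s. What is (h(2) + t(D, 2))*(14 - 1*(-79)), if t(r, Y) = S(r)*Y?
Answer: -3379/3 ≈ -1126.3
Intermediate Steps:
h(w) = -⅑ (h(w) = -w/(9*w) = -⅑*1 = -⅑)
t(r, Y) = Y*r (t(r, Y) = r*Y = Y*r)
(h(2) + t(D, 2))*(14 - 1*(-79)) = (-⅑ + 2*(-6))*(14 - 1*(-79)) = (-⅑ - 12)*(14 + 79) = -109/9*93 = -3379/3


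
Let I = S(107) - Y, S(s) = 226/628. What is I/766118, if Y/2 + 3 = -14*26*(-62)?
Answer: -14170707/240561052 ≈ -0.058907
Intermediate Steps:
Y = 45130 (Y = -6 + 2*(-14*26*(-62)) = -6 + 2*(-364*(-62)) = -6 + 2*22568 = -6 + 45136 = 45130)
S(s) = 113/314 (S(s) = 226*(1/628) = 113/314)
I = -14170707/314 (I = 113/314 - 1*45130 = 113/314 - 45130 = -14170707/314 ≈ -45130.)
I/766118 = -14170707/314/766118 = -14170707/314*1/766118 = -14170707/240561052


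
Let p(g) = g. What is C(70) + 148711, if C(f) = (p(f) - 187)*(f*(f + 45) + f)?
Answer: -801329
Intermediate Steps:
C(f) = (-187 + f)*(f + f*(45 + f)) (C(f) = (f - 187)*(f*(f + 45) + f) = (-187 + f)*(f*(45 + f) + f) = (-187 + f)*(f + f*(45 + f)))
C(70) + 148711 = 70*(-8602 + 70² - 141*70) + 148711 = 70*(-8602 + 4900 - 9870) + 148711 = 70*(-13572) + 148711 = -950040 + 148711 = -801329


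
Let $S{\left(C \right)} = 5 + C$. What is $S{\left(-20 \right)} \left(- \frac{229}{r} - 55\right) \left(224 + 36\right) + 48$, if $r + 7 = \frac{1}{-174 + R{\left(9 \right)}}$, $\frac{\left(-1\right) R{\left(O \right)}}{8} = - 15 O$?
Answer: $\frac{551300268}{6341} \approx 86942.0$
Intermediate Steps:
$R{\left(O \right)} = 120 O$ ($R{\left(O \right)} = - 8 \left(- 15 O\right) = 120 O$)
$r = - \frac{6341}{906}$ ($r = -7 + \frac{1}{-174 + 120 \cdot 9} = -7 + \frac{1}{-174 + 1080} = -7 + \frac{1}{906} = - \frac{6341}{906} \approx -6.9989$)
$S{\left(-20 \right)} \left(- \frac{229}{r} - 55\right) \left(224 + 36\right) + 48 = \left(5 - 20\right) \left(- \frac{229}{- \frac{6341}{906}} - 55\right) \left(224 + 36\right) + 48 = - 15 \left(\left(-229\right) \left(- \frac{906}{6341}\right) - 55\right) 260 + 48 = - 15 \left(\frac{207474}{6341} - 55\right) 260 + 48 = - 15 \left(\left(- \frac{141281}{6341}\right) 260\right) + 48 = \left(-15\right) \left(- \frac{36733060}{6341}\right) + 48 = \frac{550995900}{6341} + 48 = \frac{551300268}{6341}$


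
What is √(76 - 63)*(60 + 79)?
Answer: 139*√13 ≈ 501.17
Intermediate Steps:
√(76 - 63)*(60 + 79) = √13*139 = 139*√13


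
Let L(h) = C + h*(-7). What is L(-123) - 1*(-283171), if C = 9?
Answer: 284041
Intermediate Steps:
L(h) = 9 - 7*h (L(h) = 9 + h*(-7) = 9 - 7*h)
L(-123) - 1*(-283171) = (9 - 7*(-123)) - 1*(-283171) = (9 + 861) + 283171 = 870 + 283171 = 284041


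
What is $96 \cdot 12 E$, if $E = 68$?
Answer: $78336$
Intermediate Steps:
$96 \cdot 12 E = 96 \cdot 12 \cdot 68 = 1152 \cdot 68 = 78336$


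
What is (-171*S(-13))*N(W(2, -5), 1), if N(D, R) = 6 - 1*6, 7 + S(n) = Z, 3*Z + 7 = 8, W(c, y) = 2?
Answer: 0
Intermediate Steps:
Z = ⅓ (Z = -7/3 + (⅓)*8 = -7/3 + 8/3 = ⅓ ≈ 0.33333)
S(n) = -20/3 (S(n) = -7 + ⅓ = -20/3)
N(D, R) = 0 (N(D, R) = 6 - 6 = 0)
(-171*S(-13))*N(W(2, -5), 1) = -171*(-20/3)*0 = 1140*0 = 0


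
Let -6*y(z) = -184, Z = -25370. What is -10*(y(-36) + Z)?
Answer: 760180/3 ≈ 2.5339e+5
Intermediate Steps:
y(z) = 92/3 (y(z) = -⅙*(-184) = 92/3)
-10*(y(-36) + Z) = -10*(92/3 - 25370) = -10*(-76018/3) = 760180/3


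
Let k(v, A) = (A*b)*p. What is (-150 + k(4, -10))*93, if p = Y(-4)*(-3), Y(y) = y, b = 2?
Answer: -36270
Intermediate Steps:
p = 12 (p = -4*(-3) = 12)
k(v, A) = 24*A (k(v, A) = (A*2)*12 = (2*A)*12 = 24*A)
(-150 + k(4, -10))*93 = (-150 + 24*(-10))*93 = (-150 - 240)*93 = -390*93 = -36270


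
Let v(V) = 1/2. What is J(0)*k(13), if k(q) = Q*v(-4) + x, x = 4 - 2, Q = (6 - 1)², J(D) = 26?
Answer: 377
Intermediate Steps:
v(V) = ½
Q = 25 (Q = 5² = 25)
x = 2
k(q) = 29/2 (k(q) = 25*(½) + 2 = 25/2 + 2 = 29/2)
J(0)*k(13) = 26*(29/2) = 377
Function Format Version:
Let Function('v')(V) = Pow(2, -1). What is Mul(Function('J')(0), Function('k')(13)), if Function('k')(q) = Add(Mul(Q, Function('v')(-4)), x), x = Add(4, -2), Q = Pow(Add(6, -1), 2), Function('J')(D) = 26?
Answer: 377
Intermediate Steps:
Function('v')(V) = Rational(1, 2)
Q = 25 (Q = Pow(5, 2) = 25)
x = 2
Function('k')(q) = Rational(29, 2) (Function('k')(q) = Add(Mul(25, Rational(1, 2)), 2) = Add(Rational(25, 2), 2) = Rational(29, 2))
Mul(Function('J')(0), Function('k')(13)) = Mul(26, Rational(29, 2)) = 377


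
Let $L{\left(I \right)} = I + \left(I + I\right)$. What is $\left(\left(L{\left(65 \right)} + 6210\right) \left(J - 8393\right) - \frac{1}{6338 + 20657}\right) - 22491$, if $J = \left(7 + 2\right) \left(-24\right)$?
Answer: $- \frac{1489128856321}{26995} \approx -5.5163 \cdot 10^{7}$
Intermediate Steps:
$L{\left(I \right)} = 3 I$ ($L{\left(I \right)} = I + 2 I = 3 I$)
$J = -216$ ($J = 9 \left(-24\right) = -216$)
$\left(\left(L{\left(65 \right)} + 6210\right) \left(J - 8393\right) - \frac{1}{6338 + 20657}\right) - 22491 = \left(\left(3 \cdot 65 + 6210\right) \left(-216 - 8393\right) - \frac{1}{6338 + 20657}\right) - 22491 = \left(\left(195 + 6210\right) \left(-8609\right) - \frac{1}{26995}\right) - 22491 = \left(6405 \left(-8609\right) - \frac{1}{26995}\right) - 22491 = \left(-55140645 - \frac{1}{26995}\right) - 22491 = - \frac{1488521711776}{26995} - 22491 = - \frac{1489128856321}{26995}$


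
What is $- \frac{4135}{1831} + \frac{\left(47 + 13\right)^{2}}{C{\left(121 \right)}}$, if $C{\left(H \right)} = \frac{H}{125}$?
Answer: $\frac{823449665}{221551} \approx 3716.8$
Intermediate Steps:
$C{\left(H \right)} = \frac{H}{125}$ ($C{\left(H \right)} = H \frac{1}{125} = \frac{H}{125}$)
$- \frac{4135}{1831} + \frac{\left(47 + 13\right)^{2}}{C{\left(121 \right)}} = - \frac{4135}{1831} + \frac{\left(47 + 13\right)^{2}}{\frac{1}{125} \cdot 121} = \left(-4135\right) \frac{1}{1831} + \frac{60^{2}}{\frac{121}{125}} = - \frac{4135}{1831} + 3600 \cdot \frac{125}{121} = - \frac{4135}{1831} + \frac{450000}{121} = \frac{823449665}{221551}$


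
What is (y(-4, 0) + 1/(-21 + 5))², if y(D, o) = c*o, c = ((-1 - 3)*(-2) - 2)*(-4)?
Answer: 1/256 ≈ 0.0039063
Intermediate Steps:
c = -24 (c = (-4*(-2) - 2)*(-4) = (8 - 2)*(-4) = 6*(-4) = -24)
y(D, o) = -24*o
(y(-4, 0) + 1/(-21 + 5))² = (-24*0 + 1/(-21 + 5))² = (0 + 1/(-16))² = (0 - 1/16)² = (-1/16)² = 1/256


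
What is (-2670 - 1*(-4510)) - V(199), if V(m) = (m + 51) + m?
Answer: 1391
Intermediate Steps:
V(m) = 51 + 2*m (V(m) = (51 + m) + m = 51 + 2*m)
(-2670 - 1*(-4510)) - V(199) = (-2670 - 1*(-4510)) - (51 + 2*199) = (-2670 + 4510) - (51 + 398) = 1840 - 1*449 = 1840 - 449 = 1391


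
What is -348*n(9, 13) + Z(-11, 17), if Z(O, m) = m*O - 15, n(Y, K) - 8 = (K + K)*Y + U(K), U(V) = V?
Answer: -88942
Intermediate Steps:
n(Y, K) = 8 + K + 2*K*Y (n(Y, K) = 8 + ((K + K)*Y + K) = 8 + ((2*K)*Y + K) = 8 + (2*K*Y + K) = 8 + (K + 2*K*Y) = 8 + K + 2*K*Y)
Z(O, m) = -15 + O*m (Z(O, m) = O*m - 15 = -15 + O*m)
-348*n(9, 13) + Z(-11, 17) = -348*(8 + 13 + 2*13*9) + (-15 - 11*17) = -348*(8 + 13 + 234) + (-15 - 187) = -348*255 - 202 = -88740 - 202 = -88942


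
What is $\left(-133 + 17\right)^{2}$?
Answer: $13456$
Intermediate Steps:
$\left(-133 + 17\right)^{2} = \left(-116\right)^{2} = 13456$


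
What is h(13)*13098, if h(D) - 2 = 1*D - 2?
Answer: 170274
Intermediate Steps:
h(D) = D (h(D) = 2 + (1*D - 2) = 2 + (D - 2) = 2 + (-2 + D) = D)
h(13)*13098 = 13*13098 = 170274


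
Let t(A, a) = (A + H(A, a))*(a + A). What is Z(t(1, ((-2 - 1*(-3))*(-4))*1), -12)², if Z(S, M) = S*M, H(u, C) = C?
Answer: 11664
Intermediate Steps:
t(A, a) = (A + a)² (t(A, a) = (A + a)*(a + A) = (A + a)*(A + a) = (A + a)²)
Z(S, M) = M*S
Z(t(1, ((-2 - 1*(-3))*(-4))*1), -12)² = (-12*(1² + (((-2 - 1*(-3))*(-4))*1)² + 2*1*(((-2 - 1*(-3))*(-4))*1)))² = (-12*(1 + (((-2 + 3)*(-4))*1)² + 2*1*(((-2 + 3)*(-4))*1)))² = (-12*(1 + ((1*(-4))*1)² + 2*1*((1*(-4))*1)))² = (-12*(1 + (-4*1)² + 2*1*(-4*1)))² = (-12*(1 + (-4)² + 2*1*(-4)))² = (-12*(1 + 16 - 8))² = (-12*9)² = (-108)² = 11664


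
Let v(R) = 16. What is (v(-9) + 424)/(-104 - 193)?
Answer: -40/27 ≈ -1.4815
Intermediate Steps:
(v(-9) + 424)/(-104 - 193) = (16 + 424)/(-104 - 193) = 440/(-297) = -1/297*440 = -40/27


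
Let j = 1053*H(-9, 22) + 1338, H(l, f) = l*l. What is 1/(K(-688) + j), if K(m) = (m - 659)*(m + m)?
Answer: 1/1940103 ≈ 5.1544e-7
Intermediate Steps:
H(l, f) = l²
K(m) = 2*m*(-659 + m) (K(m) = (-659 + m)*(2*m) = 2*m*(-659 + m))
j = 86631 (j = 1053*(-9)² + 1338 = 1053*81 + 1338 = 85293 + 1338 = 86631)
1/(K(-688) + j) = 1/(2*(-688)*(-659 - 688) + 86631) = 1/(2*(-688)*(-1347) + 86631) = 1/(1853472 + 86631) = 1/1940103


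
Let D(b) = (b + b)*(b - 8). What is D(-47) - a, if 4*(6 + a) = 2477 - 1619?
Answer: 9923/2 ≈ 4961.5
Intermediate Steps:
a = 417/2 (a = -6 + (2477 - 1619)/4 = -6 + (¼)*858 = -6 + 429/2 = 417/2 ≈ 208.50)
D(b) = 2*b*(-8 + b) (D(b) = (2*b)*(-8 + b) = 2*b*(-8 + b))
D(-47) - a = 2*(-47)*(-8 - 47) - 1*417/2 = 2*(-47)*(-55) - 417/2 = 5170 - 417/2 = 9923/2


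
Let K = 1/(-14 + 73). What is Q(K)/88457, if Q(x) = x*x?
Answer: 1/307918817 ≈ 3.2476e-9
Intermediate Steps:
K = 1/59 ≈ 0.016949
Q(x) = x²
Q(K)/88457 = (1/59)²/88457 = (1/3481)*(1/88457) = 1/307918817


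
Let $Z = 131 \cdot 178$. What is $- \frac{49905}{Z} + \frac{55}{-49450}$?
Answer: $- \frac{123454237}{57653755} \approx -2.1413$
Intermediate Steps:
$Z = 23318$
$- \frac{49905}{Z} + \frac{55}{-49450} = - \frac{49905}{23318} + \frac{55}{-49450} = \left(-49905\right) \frac{1}{23318} + 55 \left(- \frac{1}{49450}\right) = - \frac{49905}{23318} - \frac{11}{9890} = - \frac{123454237}{57653755}$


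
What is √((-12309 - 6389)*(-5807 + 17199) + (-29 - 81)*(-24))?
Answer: 4*I*√13312811 ≈ 14595.0*I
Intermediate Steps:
√((-12309 - 6389)*(-5807 + 17199) + (-29 - 81)*(-24)) = √(-18698*11392 - 110*(-24)) = √(-213007616 + 2640) = √(-213004976) = 4*I*√13312811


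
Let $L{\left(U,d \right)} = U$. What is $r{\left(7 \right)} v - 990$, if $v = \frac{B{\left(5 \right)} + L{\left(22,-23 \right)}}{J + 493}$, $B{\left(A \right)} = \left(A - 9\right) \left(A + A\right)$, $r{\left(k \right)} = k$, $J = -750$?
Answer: $- \frac{254304}{257} \approx -989.51$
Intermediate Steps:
$B{\left(A \right)} = 2 A \left(-9 + A\right)$ ($B{\left(A \right)} = \left(-9 + A\right) 2 A = 2 A \left(-9 + A\right)$)
$v = \frac{18}{257}$ ($v = \frac{2 \cdot 5 \left(-9 + 5\right) + 22}{-750 + 493} = \frac{2 \cdot 5 \left(-4\right) + 22}{-257} = \left(-40 + 22\right) \left(- \frac{1}{257}\right) = \left(-18\right) \left(- \frac{1}{257}\right) = \frac{18}{257} \approx 0.070039$)
$r{\left(7 \right)} v - 990 = 7 \cdot \frac{18}{257} - 990 = \frac{126}{257} - 990 = - \frac{254304}{257}$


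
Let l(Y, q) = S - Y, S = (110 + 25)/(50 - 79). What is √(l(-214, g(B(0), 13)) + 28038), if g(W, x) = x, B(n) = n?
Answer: √23756017/29 ≈ 168.07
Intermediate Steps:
S = -135/29 (S = 135/(-29) = 135*(-1/29) = -135/29 ≈ -4.6552)
l(Y, q) = -135/29 - Y
√(l(-214, g(B(0), 13)) + 28038) = √((-135/29 - 1*(-214)) + 28038) = √((-135/29 + 214) + 28038) = √(6071/29 + 28038) = √(819173/29) = √23756017/29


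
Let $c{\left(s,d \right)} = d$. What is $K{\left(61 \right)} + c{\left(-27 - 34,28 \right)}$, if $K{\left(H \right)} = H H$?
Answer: $3749$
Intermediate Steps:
$K{\left(H \right)} = H^{2}$
$K{\left(61 \right)} + c{\left(-27 - 34,28 \right)} = 61^{2} + 28 = 3721 + 28 = 3749$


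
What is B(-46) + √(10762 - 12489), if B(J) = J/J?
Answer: 1 + I*√1727 ≈ 1.0 + 41.557*I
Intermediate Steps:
B(J) = 1
B(-46) + √(10762 - 12489) = 1 + √(10762 - 12489) = 1 + √(-1727) = 1 + I*√1727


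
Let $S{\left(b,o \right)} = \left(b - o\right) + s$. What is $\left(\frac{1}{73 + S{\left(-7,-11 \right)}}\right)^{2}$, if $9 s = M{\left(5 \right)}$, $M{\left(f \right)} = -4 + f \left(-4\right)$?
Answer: $\frac{9}{49729} \approx 0.00018098$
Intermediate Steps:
$M{\left(f \right)} = -4 - 4 f$
$s = - \frac{8}{3}$ ($s = \frac{-4 - 20}{9} = \frac{1}{9} \left(-24\right) = - \frac{8}{3} \approx -2.6667$)
$S{\left(b,o \right)} = - \frac{8}{3} + b - o$ ($S{\left(b,o \right)} = \left(b - o\right) - \frac{8}{3} = - \frac{8}{3} + b - o$)
$\left(\frac{1}{73 + S{\left(-7,-11 \right)}}\right)^{2} = \left(\frac{1}{73 - - \frac{4}{3}}\right)^{2} = \left(\frac{1}{73 + \frac{4}{3}}\right)^{2} = \left(\frac{1}{\frac{223}{3}}\right)^{2} = \left(\frac{3}{223}\right)^{2} = \frac{9}{49729}$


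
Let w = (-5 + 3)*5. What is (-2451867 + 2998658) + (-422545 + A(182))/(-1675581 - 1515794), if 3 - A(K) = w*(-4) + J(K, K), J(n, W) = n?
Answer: 1745015550389/3191375 ≈ 5.4679e+5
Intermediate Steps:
w = -10 (w = -2*5 = -10)
A(K) = -37 - K (A(K) = 3 - (-10*(-4) + K) = 3 - (40 + K) = 3 + (-40 - K) = -37 - K)
(-2451867 + 2998658) + (-422545 + A(182))/(-1675581 - 1515794) = (-2451867 + 2998658) + (-422545 + (-37 - 1*182))/(-1675581 - 1515794) = 546791 + (-422545 + (-37 - 182))/(-3191375) = 546791 + (-422545 - 219)*(-1/3191375) = 546791 - 422764*(-1/3191375) = 546791 + 422764/3191375 = 1745015550389/3191375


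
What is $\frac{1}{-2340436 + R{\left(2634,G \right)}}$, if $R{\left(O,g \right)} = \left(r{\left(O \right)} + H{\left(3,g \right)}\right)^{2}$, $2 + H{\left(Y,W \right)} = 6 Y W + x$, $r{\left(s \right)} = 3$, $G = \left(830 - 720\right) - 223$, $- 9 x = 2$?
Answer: $\frac{81}{145278085} \approx 5.5755 \cdot 10^{-7}$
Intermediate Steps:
$x = - \frac{2}{9}$ ($x = \left(- \frac{1}{9}\right) 2 = - \frac{2}{9} \approx -0.22222$)
$G = -113$ ($G = 110 - 223 = -113$)
$H{\left(Y,W \right)} = - \frac{20}{9} + 6 W Y$ ($H{\left(Y,W \right)} = -2 + \left(6 Y W - \frac{2}{9}\right) = -2 + \left(6 W Y - \frac{2}{9}\right) = -2 + \left(- \frac{2}{9} + 6 W Y\right) = - \frac{20}{9} + 6 W Y$)
$R{\left(O,g \right)} = \left(\frac{7}{9} + 18 g\right)^{2}$ ($R{\left(O,g \right)} = \left(3 + \left(- \frac{20}{9} + 6 g 3\right)\right)^{2} = \left(3 + \left(- \frac{20}{9} + 18 g\right)\right)^{2} = \left(\frac{7}{9} + 18 g\right)^{2}$)
$\frac{1}{-2340436 + R{\left(2634,G \right)}} = \frac{1}{-2340436 + \frac{\left(7 + 162 \left(-113\right)\right)^{2}}{81}} = \frac{1}{-2340436 + \frac{\left(7 - 18306\right)^{2}}{81}} = \frac{1}{-2340436 + \frac{\left(-18299\right)^{2}}{81}} = \frac{1}{-2340436 + \frac{1}{81} \cdot 334853401} = \frac{1}{-2340436 + \frac{334853401}{81}} = \frac{1}{\frac{145278085}{81}} = \frac{81}{145278085}$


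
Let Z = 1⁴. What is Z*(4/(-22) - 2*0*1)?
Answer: -2/11 ≈ -0.18182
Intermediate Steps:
Z = 1
Z*(4/(-22) - 2*0*1) = 1*(4/(-22) - 2*0*1) = 1*(4*(-1/22) + 0*1) = 1*(-2/11 + 0) = 1*(-2/11) = -2/11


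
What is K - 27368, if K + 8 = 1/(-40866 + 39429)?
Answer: -39339313/1437 ≈ -27376.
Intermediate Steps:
K = -11497/1437 (K = -8 + 1/(-40866 + 39429) = -8 + 1/(-1437) = -8 - 1/1437 = -11497/1437 ≈ -8.0007)
K - 27368 = -11497/1437 - 27368 = -39339313/1437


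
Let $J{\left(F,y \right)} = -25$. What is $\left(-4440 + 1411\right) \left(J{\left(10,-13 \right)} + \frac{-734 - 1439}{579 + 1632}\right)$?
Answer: $\frac{174009992}{2211} \approx 78702.0$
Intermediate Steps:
$\left(-4440 + 1411\right) \left(J{\left(10,-13 \right)} + \frac{-734 - 1439}{579 + 1632}\right) = \left(-4440 + 1411\right) \left(-25 + \frac{-734 - 1439}{579 + 1632}\right) = - 3029 \left(-25 - \frac{2173}{2211}\right) = \left(-3029\right) \left(- \frac{57448}{2211}\right) = \frac{174009992}{2211}$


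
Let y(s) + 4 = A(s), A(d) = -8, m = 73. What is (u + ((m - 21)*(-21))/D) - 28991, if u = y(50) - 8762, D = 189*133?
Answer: -45204757/1197 ≈ -37765.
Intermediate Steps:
y(s) = -12 (y(s) = -4 - 8 = -12)
D = 25137
u = -8774 (u = -12 - 8762 = -8774)
(u + ((m - 21)*(-21))/D) - 28991 = (-8774 + ((73 - 21)*(-21))/25137) - 28991 = (-8774 + (52*(-21))*(1/25137)) - 28991 = (-8774 - 1092*1/25137) - 28991 = (-8774 - 52/1197) - 28991 = -10502530/1197 - 28991 = -45204757/1197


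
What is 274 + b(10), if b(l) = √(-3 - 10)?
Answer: 274 + I*√13 ≈ 274.0 + 3.6056*I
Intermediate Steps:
b(l) = I*√13 (b(l) = √(-13) = I*√13)
274 + b(10) = 274 + I*√13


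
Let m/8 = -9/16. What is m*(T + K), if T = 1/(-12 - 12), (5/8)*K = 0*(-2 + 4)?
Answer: 3/16 ≈ 0.18750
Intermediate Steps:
m = -9/2 (m = 8*(-9/16) = -9/2 ≈ -4.5000)
K = 0 (K = 8*(0*(-2 + 4))/5 = 8*(0*2)/5 = (8/5)*0 = 0)
T = -1/24 (T = 1/(-24) = -1/24 ≈ -0.041667)
m*(T + K) = -9*(-1/24 + 0)/2 = -9/2*(-1/24) = 3/16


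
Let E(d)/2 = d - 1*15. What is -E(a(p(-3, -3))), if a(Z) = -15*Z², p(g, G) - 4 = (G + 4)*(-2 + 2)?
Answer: 510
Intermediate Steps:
p(g, G) = 4 (p(g, G) = 4 + (G + 4)*(-2 + 2) = 4 + (4 + G)*0 = 4 + 0 = 4)
E(d) = -30 + 2*d (E(d) = 2*(d - 1*15) = 2*(d - 15) = 2*(-15 + d) = -30 + 2*d)
-E(a(p(-3, -3))) = -(-30 + 2*(-15*4²)) = -(-30 + 2*(-15*16)) = -(-30 + 2*(-240)) = -(-30 - 480) = -1*(-510) = 510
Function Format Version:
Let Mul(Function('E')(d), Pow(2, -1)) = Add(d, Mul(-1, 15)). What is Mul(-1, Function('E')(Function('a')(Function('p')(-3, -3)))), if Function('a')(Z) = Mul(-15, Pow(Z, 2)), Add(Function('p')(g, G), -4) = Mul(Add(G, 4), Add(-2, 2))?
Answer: 510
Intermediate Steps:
Function('p')(g, G) = 4 (Function('p')(g, G) = Add(4, Mul(Add(G, 4), Add(-2, 2))) = Add(4, Mul(Add(4, G), 0)) = Add(4, 0) = 4)
Function('E')(d) = Add(-30, Mul(2, d)) (Function('E')(d) = Mul(2, Add(d, Mul(-1, 15))) = Mul(2, Add(d, -15)) = Mul(2, Add(-15, d)) = Add(-30, Mul(2, d)))
Mul(-1, Function('E')(Function('a')(Function('p')(-3, -3)))) = Mul(-1, Add(-30, Mul(2, Mul(-15, Pow(4, 2))))) = Mul(-1, Add(-30, Mul(2, Mul(-15, 16)))) = Mul(-1, Add(-30, Mul(2, -240))) = Mul(-1, Add(-30, -480)) = Mul(-1, -510) = 510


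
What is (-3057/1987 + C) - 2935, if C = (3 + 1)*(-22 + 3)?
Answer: -5985914/1987 ≈ -3012.5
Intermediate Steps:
C = -76 (C = 4*(-19) = -76)
(-3057/1987 + C) - 2935 = (-3057/1987 - 76) - 2935 = -154069/1987 - 2935 = -5985914/1987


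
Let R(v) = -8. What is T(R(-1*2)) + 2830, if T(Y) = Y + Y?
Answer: 2814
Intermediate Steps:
T(Y) = 2*Y
T(R(-1*2)) + 2830 = 2*(-8) + 2830 = -16 + 2830 = 2814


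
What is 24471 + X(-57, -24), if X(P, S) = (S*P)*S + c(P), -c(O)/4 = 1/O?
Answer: -476573/57 ≈ -8360.9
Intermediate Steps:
c(O) = -4/O
X(P, S) = -4/P + P*S**2 (X(P, S) = (S*P)*S - 4/P = (P*S)*S - 4/P = P*S**2 - 4/P = -4/P + P*S**2)
24471 + X(-57, -24) = 24471 + (-4/(-57) - 57*(-24)**2) = 24471 + (-4*(-1/57) - 57*576) = 24471 + (4/57 - 32832) = 24471 - 1871420/57 = -476573/57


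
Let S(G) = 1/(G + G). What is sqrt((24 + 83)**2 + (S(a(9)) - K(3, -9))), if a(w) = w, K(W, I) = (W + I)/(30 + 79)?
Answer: sqrt(4896967790)/654 ≈ 107.00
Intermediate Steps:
K(W, I) = I/109 + W/109 (K(W, I) = (I + W)/109 = (I + W)*(1/109) = I/109 + W/109)
S(G) = 1/(2*G)
sqrt((24 + 83)**2 + (S(a(9)) - K(3, -9))) = sqrt((24 + 83)**2 + ((1/2)/9 - ((1/109)*(-9) + (1/109)*3))) = sqrt(107**2 + ((1/2)*(1/9) - (-9/109 + 3/109))) = sqrt(11449 + (1/18 - 1*(-6/109))) = sqrt(11449 + (1/18 + 6/109)) = sqrt(11449 + 217/1962) = sqrt(22463155/1962) = sqrt(4896967790)/654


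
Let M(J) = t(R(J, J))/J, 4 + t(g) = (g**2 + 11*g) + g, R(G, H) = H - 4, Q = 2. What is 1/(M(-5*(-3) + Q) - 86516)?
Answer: -17/1470451 ≈ -1.1561e-5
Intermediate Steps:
R(G, H) = -4 + H
t(g) = -4 + g**2 + 12*g (t(g) = -4 + ((g**2 + 11*g) + g) = -4 + (g**2 + 12*g) = -4 + g**2 + 12*g)
M(J) = (-52 + (-4 + J)**2 + 12*J)/J (M(J) = (-4 + (-4 + J)**2 + 12*(-4 + J))/J = (-4 + (-4 + J)**2 + (-48 + 12*J))/J = (-52 + (-4 + J)**2 + 12*J)/J)
1/(M(-5*(-3) + Q) - 86516) = 1/((4 + (-5*(-3) + 2) - 36/(-5*(-3) + 2)) - 86516) = 1/((4 + (15 + 2) - 36/(15 + 2)) - 86516) = 1/((4 + 17 - 36/17) - 86516) = 1/(321/17 - 86516) = 1/(-1470451/17) = -17/1470451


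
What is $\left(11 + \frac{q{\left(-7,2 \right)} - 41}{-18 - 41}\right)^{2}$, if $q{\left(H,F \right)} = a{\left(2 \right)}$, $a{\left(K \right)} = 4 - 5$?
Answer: $\frac{477481}{3481} \approx 137.17$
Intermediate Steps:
$a{\left(K \right)} = -1$ ($a{\left(K \right)} = 4 - 5 = -1$)
$q{\left(H,F \right)} = -1$
$\left(11 + \frac{q{\left(-7,2 \right)} - 41}{-18 - 41}\right)^{2} = \left(11 + \frac{-1 - 41}{-18 - 41}\right)^{2} = \left(11 - \frac{42}{-59}\right)^{2} = \left(11 - - \frac{42}{59}\right)^{2} = \left(11 + \frac{42}{59}\right)^{2} = \left(\frac{691}{59}\right)^{2} = \frac{477481}{3481}$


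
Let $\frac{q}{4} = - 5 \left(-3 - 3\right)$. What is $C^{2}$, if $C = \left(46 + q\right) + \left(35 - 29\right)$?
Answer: $29584$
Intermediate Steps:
$q = 120$ ($q = 4 \left(- 5 \left(-3 - 3\right)\right) = 4 \left(\left(-5\right) \left(-6\right)\right) = 4 \cdot 30 = 120$)
$C = 172$ ($C = \left(46 + 120\right) + \left(35 - 29\right) = 166 + \left(35 - 29\right) = 166 + 6 = 172$)
$C^{2} = 172^{2} = 29584$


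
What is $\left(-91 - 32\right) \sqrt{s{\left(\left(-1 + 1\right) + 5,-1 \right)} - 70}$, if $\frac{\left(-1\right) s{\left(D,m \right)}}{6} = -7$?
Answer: $- 246 i \sqrt{7} \approx - 650.85 i$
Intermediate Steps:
$s{\left(D,m \right)} = 42$ ($s{\left(D,m \right)} = \left(-6\right) \left(-7\right) = 42$)
$\left(-91 - 32\right) \sqrt{s{\left(\left(-1 + 1\right) + 5,-1 \right)} - 70} = \left(-91 - 32\right) \sqrt{42 - 70} = - 123 \sqrt{-28} = - 123 \cdot 2 i \sqrt{7} = - 246 i \sqrt{7}$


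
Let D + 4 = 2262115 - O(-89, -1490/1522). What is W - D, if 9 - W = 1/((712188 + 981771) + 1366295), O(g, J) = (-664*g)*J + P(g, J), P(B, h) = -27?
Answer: -5402898907039767/2328853294 ≈ -2.3200e+6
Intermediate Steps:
O(g, J) = -27 - 664*J*g (O(g, J) = (-664*g)*J - 27 = -664*J*g - 27 = -27 - 664*J*g)
D = 1765513538/761 (D = -4 + (2262115 - (-27 - 664*(-1490/1522)*(-89))) = -4 + (2262115 - (-27 - 664*(-1490*1/1522)*(-89))) = -4 + (2262115 - (-27 - 664*(-745/761)*(-89))) = -4 + (2262115 - (-27 - 44026520/761)) = -4 + (2262115 - 1*(-44047067/761)) = -4 + (2262115 + 44047067/761) = -4 + 1765516582/761 = 1765513538/761 ≈ 2.3200e+6)
W = 27542285/3060254 (W = 9 - 1/((712188 + 981771) + 1366295) = 9 - 1/(1693959 + 1366295) = 9 - 1/3060254 = 27542285/3060254 ≈ 9.0000)
W - D = 27542285/3060254 - 1*1765513538/761 = 27542285/3060254 - 1765513538/761 = -5402898907039767/2328853294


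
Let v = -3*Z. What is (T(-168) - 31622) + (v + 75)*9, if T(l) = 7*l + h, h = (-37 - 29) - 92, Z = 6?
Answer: -32443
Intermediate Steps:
v = -18 (v = -3*6 = -18)
h = -158 (h = -66 - 92 = -158)
T(l) = -158 + 7*l (T(l) = 7*l - 158 = -158 + 7*l)
(T(-168) - 31622) + (v + 75)*9 = ((-158 + 7*(-168)) - 31622) + (-18 + 75)*9 = ((-158 - 1176) - 31622) + 57*9 = (-1334 - 31622) + 513 = -32956 + 513 = -32443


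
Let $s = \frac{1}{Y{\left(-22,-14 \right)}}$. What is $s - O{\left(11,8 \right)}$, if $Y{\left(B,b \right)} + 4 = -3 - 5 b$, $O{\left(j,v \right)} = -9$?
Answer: $\frac{568}{63} \approx 9.0159$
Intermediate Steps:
$Y{\left(B,b \right)} = -7 - 5 b$ ($Y{\left(B,b \right)} = -4 - \left(3 + 5 b\right) = -7 - 5 b$)
$s = \frac{1}{63}$ ($s = \frac{1}{-7 - -70} = \frac{1}{-7 + 70} = \frac{1}{63} \approx 0.015873$)
$s - O{\left(11,8 \right)} = \frac{1}{63} - -9 = \frac{1}{63} + 9 = \frac{568}{63}$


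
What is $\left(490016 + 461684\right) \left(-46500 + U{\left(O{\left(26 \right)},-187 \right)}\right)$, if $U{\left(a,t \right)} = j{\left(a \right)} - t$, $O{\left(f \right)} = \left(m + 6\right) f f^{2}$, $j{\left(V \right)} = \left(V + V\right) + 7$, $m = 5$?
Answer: $323926322200$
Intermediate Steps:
$j{\left(V \right)} = 7 + 2 V$ ($j{\left(V \right)} = 2 V + 7 = 7 + 2 V$)
$O{\left(f \right)} = 11 f^{3}$ ($O{\left(f \right)} = \left(5 + 6\right) f f^{2} = 11 f f^{2} = 11 f^{3}$)
$U{\left(a,t \right)} = 7 - t + 2 a$ ($U{\left(a,t \right)} = \left(7 + 2 a\right) - t = 7 - t + 2 a$)
$\left(490016 + 461684\right) \left(-46500 + U{\left(O{\left(26 \right)},-187 \right)}\right) = \left(490016 + 461684\right) \left(-46500 + \left(7 - -187 + 2 \cdot 11 \cdot 26^{3}\right)\right) = 951700 \left(-46500 + \left(7 + 187 + 2 \cdot 11 \cdot 17576\right)\right) = 951700 \left(-46500 + \left(7 + 187 + 2 \cdot 193336\right)\right) = 951700 \left(-46500 + \left(7 + 187 + 386672\right)\right) = 951700 \left(-46500 + 386866\right) = 951700 \cdot 340366 = 323926322200$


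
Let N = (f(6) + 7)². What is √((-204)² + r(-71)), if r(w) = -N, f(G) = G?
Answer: √41447 ≈ 203.59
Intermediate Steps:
N = 169 (N = (6 + 7)² = 13² = 169)
r(w) = -169 (r(w) = -1*169 = -169)
√((-204)² + r(-71)) = √((-204)² - 169) = √(41616 - 169) = √41447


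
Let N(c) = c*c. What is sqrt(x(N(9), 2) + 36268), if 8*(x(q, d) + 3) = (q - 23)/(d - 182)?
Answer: sqrt(130553855)/60 ≈ 190.43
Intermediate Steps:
N(c) = c**2
x(q, d) = -3 + (-23 + q)/(8*(-182 + d)) (x(q, d) = -3 + ((q - 23)/(d - 182))/8 = -3 + ((-23 + q)/(-182 + d))/8 = -3 + (-23 + q)/(8*(-182 + d)))
sqrt(x(N(9), 2) + 36268) = sqrt((4345 + 9**2 - 24*2)/(8*(-182 + 2)) + 36268) = sqrt((1/8)*(4345 + 81 - 48)/(-180) + 36268) = sqrt((1/8)*(-1/180)*4378 + 36268) = sqrt(-2189/720 + 36268) = sqrt(26110771/720) = sqrt(130553855)/60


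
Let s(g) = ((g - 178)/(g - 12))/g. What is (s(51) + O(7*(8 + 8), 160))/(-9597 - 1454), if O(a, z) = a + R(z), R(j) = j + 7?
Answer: -554804/21980439 ≈ -0.025241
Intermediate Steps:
R(j) = 7 + j
s(g) = (-178 + g)/(g*(-12 + g)) (s(g) = ((-178 + g)/(-12 + g))/g = (-178 + g)/(g*(-12 + g)))
O(a, z) = 7 + a + z (O(a, z) = a + (7 + z) = 7 + a + z)
(s(51) + O(7*(8 + 8), 160))/(-9597 - 1454) = ((-178 + 51)/(51*(-12 + 51)) + (7 + 7*(8 + 8) + 160))/(-9597 - 1454) = ((1/51)*(-127)/39 + (7 + 7*16 + 160))/(-11051) = ((1/51)*(1/39)*(-127) + (7 + 112 + 160))*(-1/11051) = (-127/1989 + 279)*(-1/11051) = (554804/1989)*(-1/11051) = -554804/21980439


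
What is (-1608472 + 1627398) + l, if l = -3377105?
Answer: -3358179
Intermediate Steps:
(-1608472 + 1627398) + l = (-1608472 + 1627398) - 3377105 = 18926 - 3377105 = -3358179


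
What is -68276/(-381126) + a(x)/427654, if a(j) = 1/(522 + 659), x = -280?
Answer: 17241717100175/96245629487562 ≈ 0.17914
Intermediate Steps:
a(j) = 1/1181
-68276/(-381126) + a(x)/427654 = -68276/(-381126) + (1/1181)/427654 = -68276*(-1/381126) + (1/1181)*(1/427654) = 34138/190563 + 1/505059374 = 17241717100175/96245629487562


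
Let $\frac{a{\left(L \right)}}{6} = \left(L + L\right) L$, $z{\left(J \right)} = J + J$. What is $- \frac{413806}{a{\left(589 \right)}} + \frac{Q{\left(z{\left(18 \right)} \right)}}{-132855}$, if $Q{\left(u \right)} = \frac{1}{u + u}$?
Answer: $- \frac{329857523701}{3318493640760} \approx -0.0994$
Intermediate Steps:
$z{\left(J \right)} = 2 J$
$Q{\left(u \right)} = \frac{1}{2 u}$
$a{\left(L \right)} = 12 L^{2}$ ($a{\left(L \right)} = 6 \left(L + L\right) L = 6 \cdot 2 L L = 6 \cdot 2 L^{2} = 12 L^{2}$)
$- \frac{413806}{a{\left(589 \right)}} + \frac{Q{\left(z{\left(18 \right)} \right)}}{-132855} = - \frac{413806}{12 \cdot 589^{2}} + \frac{\frac{1}{2} \frac{1}{2 \cdot 18}}{-132855} = - \frac{413806}{12 \cdot 346921} + \frac{1}{2 \cdot 36} \left(- \frac{1}{132855}\right) = - \frac{413806}{4163052} + \frac{1}{2} \cdot \frac{1}{36} \left(- \frac{1}{132855}\right) = \left(-413806\right) \frac{1}{4163052} + \frac{1}{72} \left(- \frac{1}{132855}\right) = - \frac{206903}{2081526} - \frac{1}{9565560} = - \frac{329857523701}{3318493640760}$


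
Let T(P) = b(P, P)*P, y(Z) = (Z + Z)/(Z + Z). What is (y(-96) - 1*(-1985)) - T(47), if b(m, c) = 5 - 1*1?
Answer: 1798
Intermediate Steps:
b(m, c) = 4 (b(m, c) = 5 - 1 = 4)
y(Z) = 1 (y(Z) = (2*Z)/((2*Z)) = (2*Z)*(1/(2*Z)) = 1)
T(P) = 4*P
(y(-96) - 1*(-1985)) - T(47) = (1 - 1*(-1985)) - 4*47 = (1 + 1985) - 1*188 = 1986 - 188 = 1798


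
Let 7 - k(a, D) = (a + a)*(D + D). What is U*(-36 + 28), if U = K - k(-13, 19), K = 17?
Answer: 7824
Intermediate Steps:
k(a, D) = 7 - 4*D*a (k(a, D) = 7 - (a + a)*(D + D) = 7 - 2*a*2*D = 7 - 4*D*a)
U = -978 (U = 17 - (7 - 4*19*(-13)) = 17 - (7 + 988) = 17 - 1*995 = 17 - 995 = -978)
U*(-36 + 28) = -978*(-36 + 28) = -978*(-8) = 7824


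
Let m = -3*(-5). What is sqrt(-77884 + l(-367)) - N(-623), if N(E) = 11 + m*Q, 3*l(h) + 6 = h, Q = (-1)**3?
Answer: 4 + 5*I*sqrt(28083)/3 ≈ 4.0 + 279.3*I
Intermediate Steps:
Q = -1
l(h) = -2 + h/3
m = 15
N(E) = -4 (N(E) = 11 + 15*(-1) = 11 - 15 = -4)
sqrt(-77884 + l(-367)) - N(-623) = sqrt(-77884 + (-2 + (1/3)*(-367))) - 1*(-4) = sqrt(-77884 + (-2 - 367/3)) + 4 = sqrt(-77884 - 373/3) + 4 = sqrt(-234025/3) + 4 = 5*I*sqrt(28083)/3 + 4 = 4 + 5*I*sqrt(28083)/3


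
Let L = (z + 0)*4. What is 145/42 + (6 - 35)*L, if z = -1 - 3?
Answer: 19633/42 ≈ 467.45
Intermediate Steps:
z = -4
L = -16 (L = (-4 + 0)*4 = -4*4 = -16)
145/42 + (6 - 35)*L = 145/42 + (6 - 35)*(-16) = 145*(1/42) - 29*(-16) = 145/42 + 464 = 19633/42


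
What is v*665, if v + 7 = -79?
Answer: -57190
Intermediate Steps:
v = -86 (v = -7 - 79 = -86)
v*665 = -86*665 = -57190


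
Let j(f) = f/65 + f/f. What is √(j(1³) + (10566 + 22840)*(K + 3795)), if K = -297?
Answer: √493708948590/65 ≈ 10810.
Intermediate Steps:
j(f) = 1 + f/65 (j(f) = f*(1/65) + 1 = f/65 + 1 = 1 + f/65)
√(j(1³) + (10566 + 22840)*(K + 3795)) = √((1 + (1/65)*1³) + (10566 + 22840)*(-297 + 3795)) = √((1 + (1/65)*1) + 33406*3498) = √((1 + 1/65) + 116854188) = √(66/65 + 116854188) = √(7595522286/65) = √493708948590/65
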